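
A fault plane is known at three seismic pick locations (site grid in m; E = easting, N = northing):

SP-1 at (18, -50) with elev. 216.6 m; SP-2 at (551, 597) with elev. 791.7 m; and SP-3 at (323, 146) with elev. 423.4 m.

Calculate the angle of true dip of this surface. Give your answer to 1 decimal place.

Let the plane be z = a·E + b·N + c.
SP-2−SP-1: 533a + 647b = 575.1;  SP-3−SP-1: 305a + 196b = 206.8.
Solving gives a = 0.22699, b = 0.70188.
Gradient magnitude |∇z| = √(a² + b²) = √(0.05153 + 0.49263) = 0.73767.
True dip = arctan(0.73767) = 36.4°, dipping toward SSW (azimuth ≈ 198°).

36.4°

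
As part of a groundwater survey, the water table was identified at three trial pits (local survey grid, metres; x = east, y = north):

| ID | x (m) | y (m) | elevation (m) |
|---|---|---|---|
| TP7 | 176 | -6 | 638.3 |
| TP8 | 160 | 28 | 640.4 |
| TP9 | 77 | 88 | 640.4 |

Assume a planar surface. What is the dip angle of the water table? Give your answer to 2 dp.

Two edge vectors: TP7→TP8 = (-16, 34, 2.1), TP7→TP9 = (-99, 94, 2.1).
Normal n = (TP7→TP8) × (TP7→TP9) = (-126, -174.3, 1862).
So ∂z/∂x = −n_x/n_z = 0.06767 and ∂z/∂y = −n_y/n_z = 0.09361.
Gradient magnitude |∇z| = √(a² + b²) = √(0.00458 + 0.00876) = 0.11551.
True dip = arctan(0.11551) = 6.59°, dipping toward SW (azimuth ≈ 216°).

6.59°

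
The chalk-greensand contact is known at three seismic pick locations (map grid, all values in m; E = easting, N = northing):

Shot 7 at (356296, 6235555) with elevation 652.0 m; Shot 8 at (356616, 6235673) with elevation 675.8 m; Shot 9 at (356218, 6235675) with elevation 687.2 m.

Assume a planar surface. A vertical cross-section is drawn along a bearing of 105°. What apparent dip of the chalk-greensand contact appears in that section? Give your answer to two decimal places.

Two edge vectors: Shot 7→Shot 8 = (320, 118, 23.8), Shot 7→Shot 9 = (-78, 120, 35.2).
Normal n = (Shot 7→Shot 8) × (Shot 7→Shot 9) = (1297.6, -13120.4, 47604).
So ∂z/∂E = −n_x/n_z = −0.02726 and ∂z/∂N = −n_y/n_z = 0.27562.
Unit vector along 105° is (sin 105°, cos 105°) = (0.9659, -0.2588).
Slope in that direction = a·(0.9659) + b·(-0.2588) = −0.09766.
Apparent dip = arctan|0.09766| = 5.58° (true dip is 15.5°, so apparent ≤ true as expected).

5.58°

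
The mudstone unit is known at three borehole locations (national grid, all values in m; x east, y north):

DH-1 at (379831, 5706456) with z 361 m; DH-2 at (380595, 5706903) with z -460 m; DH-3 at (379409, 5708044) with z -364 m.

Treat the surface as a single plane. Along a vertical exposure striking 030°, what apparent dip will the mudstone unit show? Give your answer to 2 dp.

42.16°

Let the plane be z = a·x + b·y + c.
DH-2−DH-1: 764a + 447b = −821;  DH-3−DH-1: −422a + 1588b = −725.
Solving gives a = −0.69883, b = −0.64226.
Unit vector along 030° is (sin 30°, cos 30°) = (0.5000, 0.8660).
Slope in that direction = a·(0.5000) + b·(0.8660) = −0.90563.
Apparent dip = arctan|0.90563| = 42.16° (true dip is 43.5°, so apparent ≤ true as expected).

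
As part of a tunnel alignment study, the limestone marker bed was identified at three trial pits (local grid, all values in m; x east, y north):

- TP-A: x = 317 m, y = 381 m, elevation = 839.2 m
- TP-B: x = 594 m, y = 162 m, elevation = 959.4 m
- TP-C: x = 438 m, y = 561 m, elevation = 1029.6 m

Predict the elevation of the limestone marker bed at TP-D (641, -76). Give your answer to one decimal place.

Two edge vectors: TP-A→TP-B = (277, -219, 120.2), TP-A→TP-C = (121, 180, 190.4).
Normal n = (TP-A→TP-B) × (TP-A→TP-C) = (-63333.6, -38196.6, 76359).
So ∂z/∂x = −n_x/n_z = 0.82942 and ∂z/∂y = −n_y/n_z = 0.50022.
Intercept c from TP-A: 839.2 − 262.93 − 190.59 = 385.69.
At (641, -76): z = 531.7 − 38.0 + 385.69 = 879.3 m.

879.3 m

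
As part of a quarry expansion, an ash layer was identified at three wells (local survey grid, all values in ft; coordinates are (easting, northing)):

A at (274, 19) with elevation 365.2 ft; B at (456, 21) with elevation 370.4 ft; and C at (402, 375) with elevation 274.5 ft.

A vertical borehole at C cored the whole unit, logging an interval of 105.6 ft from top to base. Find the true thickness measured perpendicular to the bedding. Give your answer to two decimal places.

Two edge vectors: A→B = (182, 2, 5.2), A→C = (128, 356, -90.7).
Normal n = (A→B) × (A→C) = (-2032.6, 17173, 64536).
So ∂z/∂E = −n_x/n_z = 0.03150 and ∂z/∂N = −n_y/n_z = −0.26610.
|∇z| = √(a²+b²) = 0.26796, so dip δ = arctan(0.26796) = 15.00°.
True thickness = vertical thickness × cos δ = 105.6 × cos 15.00° = 102.00 ft.

102.00 ft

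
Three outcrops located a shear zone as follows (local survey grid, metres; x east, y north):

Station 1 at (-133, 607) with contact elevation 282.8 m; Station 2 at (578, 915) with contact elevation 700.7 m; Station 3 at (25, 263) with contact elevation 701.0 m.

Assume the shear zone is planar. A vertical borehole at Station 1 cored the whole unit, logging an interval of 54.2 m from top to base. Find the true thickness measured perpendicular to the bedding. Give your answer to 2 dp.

34.37 m

Let the plane be z = a·x + b·y + c.
Station 2−Station 1: 711a + 308b = 417.9;  Station 3−Station 1: 158a − 344b = 418.2.
Solving gives a = 0.92946, b = −0.78879.
|∇z| = √(a²+b²) = 1.21906, so dip δ = arctan(1.21906) = 50.64°.
True thickness = vertical thickness × cos δ = 54.2 × cos 50.64° = 34.37 m.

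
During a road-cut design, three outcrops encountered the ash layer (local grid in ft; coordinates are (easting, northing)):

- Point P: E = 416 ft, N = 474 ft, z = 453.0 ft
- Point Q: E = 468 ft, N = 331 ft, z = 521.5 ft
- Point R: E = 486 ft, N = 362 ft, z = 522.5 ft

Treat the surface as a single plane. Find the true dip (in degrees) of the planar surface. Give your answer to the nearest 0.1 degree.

31.4°

Let the plane be z = a·E + b·N + c.
Point Q−Point P: 52a − 143b = 68.5;  Point R−Point P: 70a − 112b = 69.5.
Solving gives a = 0.54145, b = −0.28213.
Gradient magnitude |∇z| = √(a² + b²) = √(0.29317 + 0.07960) = 0.61054.
True dip = arctan(0.61054) = 31.4°, dipping toward WNW (azimuth ≈ 298°).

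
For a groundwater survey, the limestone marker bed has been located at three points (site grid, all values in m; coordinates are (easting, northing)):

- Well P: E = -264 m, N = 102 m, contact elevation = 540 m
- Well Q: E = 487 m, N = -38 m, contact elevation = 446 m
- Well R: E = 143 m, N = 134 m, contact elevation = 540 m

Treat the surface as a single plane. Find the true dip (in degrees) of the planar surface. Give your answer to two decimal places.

Two edge vectors: Well P→Well Q = (751, -140, -94), Well P→Well R = (407, 32, 0).
Normal n = (Well P→Well Q) × (Well P→Well R) = (3008, -38258, 81012).
So ∂z/∂E = −n_x/n_z = −0.03713 and ∂z/∂N = −n_y/n_z = 0.47225.
Gradient magnitude |∇z| = √(a² + b²) = √(0.00138 + 0.22302) = 0.47371.
True dip = arctan(0.47371) = 25.35°, dipping toward S (azimuth ≈ 176°).

25.35°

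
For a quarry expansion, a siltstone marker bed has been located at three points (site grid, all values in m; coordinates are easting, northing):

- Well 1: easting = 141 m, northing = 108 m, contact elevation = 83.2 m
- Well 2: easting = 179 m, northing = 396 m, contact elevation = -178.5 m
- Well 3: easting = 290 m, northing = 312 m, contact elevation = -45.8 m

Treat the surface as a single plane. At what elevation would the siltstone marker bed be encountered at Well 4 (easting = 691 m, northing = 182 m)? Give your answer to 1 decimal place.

Two edge vectors: Well 1→Well 2 = (38, 288, -261.7), Well 1→Well 3 = (149, 204, -129).
Normal n = (Well 1→Well 2) × (Well 1→Well 3) = (16234.8, -34091.3, -35160).
So ∂z/∂easting = −n_x/n_z = 0.46174 and ∂z/∂northing = −n_y/n_z = −0.96960.
Intercept c from Well 1: 83.2 − 65.11 + 104.72 = 122.81.
At (691, 182): z = 319.1 − 176.5 + 122.81 = 265.4 m.

265.4 m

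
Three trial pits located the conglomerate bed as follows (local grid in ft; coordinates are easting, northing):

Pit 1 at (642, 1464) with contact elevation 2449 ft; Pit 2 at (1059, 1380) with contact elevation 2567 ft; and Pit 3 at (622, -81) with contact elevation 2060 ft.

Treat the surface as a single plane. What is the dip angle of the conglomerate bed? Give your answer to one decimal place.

Two edge vectors: Pit 1→Pit 2 = (417, -84, 118), Pit 1→Pit 3 = (-20, -1545, -389).
Normal n = (Pit 1→Pit 2) × (Pit 1→Pit 3) = (214986, 159853, -645945).
So ∂z/∂easting = −n_x/n_z = 0.33282 and ∂z/∂northing = −n_y/n_z = 0.24747.
Gradient magnitude |∇z| = √(a² + b²) = √(0.11077 + 0.06124) = 0.41475.
True dip = arctan(0.41475) = 22.5°, dipping toward SW (azimuth ≈ 233°).

22.5°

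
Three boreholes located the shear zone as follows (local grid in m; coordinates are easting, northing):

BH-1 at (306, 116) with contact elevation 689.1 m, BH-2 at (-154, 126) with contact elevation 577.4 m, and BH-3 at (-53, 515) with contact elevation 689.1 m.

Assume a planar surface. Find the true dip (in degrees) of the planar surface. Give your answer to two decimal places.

18.43°

Two edge vectors: BH-1→BH-2 = (-460, 10, -111.7), BH-1→BH-3 = (-359, 399, 0).
Normal n = (BH-1→BH-2) × (BH-1→BH-3) = (44568.3, 40100.3, -179950).
So ∂z/∂easting = −n_x/n_z = 0.24767 and ∂z/∂northing = −n_y/n_z = 0.22284.
Gradient magnitude |∇z| = √(a² + b²) = √(0.06134 + 0.04966) = 0.33317.
True dip = arctan(0.33317) = 18.43°, dipping toward SW (azimuth ≈ 228°).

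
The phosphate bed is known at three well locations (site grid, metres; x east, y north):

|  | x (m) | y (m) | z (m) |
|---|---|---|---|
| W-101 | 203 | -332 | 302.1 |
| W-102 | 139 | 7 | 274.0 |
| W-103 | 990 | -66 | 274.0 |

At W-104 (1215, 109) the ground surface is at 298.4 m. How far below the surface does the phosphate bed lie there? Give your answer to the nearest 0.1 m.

Let the plane be z = a·x + b·y + c.
W-102−W-101: −64a + 339b = −28.1;  W-103−W-101: 787a + 266b = −28.1.
Solving gives a = −0.007228, b = −0.084255.
Then c = 302.1 − a·203 − b·-332 = 275.59.
At (1215, 109): z_contact = −8.78 − 9.18 + 275.59 = 257.63 m.
Depth below ground = 298.4 − 257.63 = 40.8 m.

40.8 m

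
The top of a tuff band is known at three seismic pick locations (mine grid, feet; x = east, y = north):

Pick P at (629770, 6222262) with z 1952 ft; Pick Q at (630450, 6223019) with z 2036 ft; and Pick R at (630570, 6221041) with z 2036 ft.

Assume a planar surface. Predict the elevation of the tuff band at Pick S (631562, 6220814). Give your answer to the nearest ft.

2149 ft

Two edge vectors: Pick P→Pick Q = (680, 757, 84), Pick P→Pick R = (800, -1221, 84).
Normal n = (Pick P→Pick Q) × (Pick P→Pick R) = (166152, 10080, -1435880).
So ∂z/∂x = −n_x/n_z = 0.11571441 and ∂z/∂y = −n_y/n_z = 0.00702009.
Intercept c from Pick P: 1952 − 72873.46 − 43680.81 = −114602.27.
At (631562, 6220814): z = 73080.8 + 43670.6 − 114602.27 = 2149.2 ft.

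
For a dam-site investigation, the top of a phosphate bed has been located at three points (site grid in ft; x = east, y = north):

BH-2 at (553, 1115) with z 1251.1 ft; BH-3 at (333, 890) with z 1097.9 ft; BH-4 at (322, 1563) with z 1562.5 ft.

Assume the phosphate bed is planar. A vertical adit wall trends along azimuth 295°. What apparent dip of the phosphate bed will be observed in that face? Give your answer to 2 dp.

Two edge vectors: BH-2→BH-3 = (-220, -225, -153.2), BH-2→BH-4 = (-231, 448, 311.4).
Normal n = (BH-2→BH-3) × (BH-2→BH-4) = (-1431.4, 103897.2, -150535).
So ∂z/∂x = −n_x/n_z = −0.00951 and ∂z/∂y = −n_y/n_z = 0.69019.
Unit vector along 295° is (sin 295°, cos 295°) = (-0.9063, 0.4226).
Slope in that direction = a·(-0.9063) + b·(0.4226) = 0.30030.
Apparent dip = arctan|0.30030| = 16.72° (true dip is 34.6°, so apparent ≤ true as expected).

16.72°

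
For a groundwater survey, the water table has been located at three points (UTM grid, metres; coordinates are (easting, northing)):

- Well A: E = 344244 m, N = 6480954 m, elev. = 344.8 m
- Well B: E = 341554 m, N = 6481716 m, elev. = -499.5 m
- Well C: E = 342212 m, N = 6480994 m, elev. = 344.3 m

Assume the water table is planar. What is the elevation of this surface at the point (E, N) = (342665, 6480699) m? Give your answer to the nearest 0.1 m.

Let the plane be z = a·E + b·N + c.
Well B−Well A: −2690a + 762b = −844.3;  Well C−Well A: −2032a + 40b = −0.5.
Solving gives a = −0.023175577, b = −1.189819293.
Then c = 344.8 − a·344244 − b·6480954 = 7719486.96.
At (342665, 6480699): z = −7941.5 − 7710860.7 + 7719486.96 = 684.8 m.

684.8 m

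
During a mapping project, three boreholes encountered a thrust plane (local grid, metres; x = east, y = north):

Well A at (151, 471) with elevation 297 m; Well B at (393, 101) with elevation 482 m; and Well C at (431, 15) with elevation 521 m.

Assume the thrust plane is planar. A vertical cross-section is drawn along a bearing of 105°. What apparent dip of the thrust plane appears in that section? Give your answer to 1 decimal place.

Two edge vectors: Well A→Well B = (242, -370, 185), Well A→Well C = (280, -456, 224).
Normal n = (Well A→Well B) × (Well A→Well C) = (1480, -2408, -6752).
So ∂z/∂x = −n_x/n_z = 0.21919 and ∂z/∂y = −n_y/n_z = −0.35664.
Unit vector along 105° is (sin 105°, cos 105°) = (0.9659, -0.2588).
Slope in that direction = a·(0.9659) + b·(-0.2588) = 0.30403.
Apparent dip = arctan|0.30403| = 16.9° (true dip is 22.7°, so apparent ≤ true as expected).

16.9°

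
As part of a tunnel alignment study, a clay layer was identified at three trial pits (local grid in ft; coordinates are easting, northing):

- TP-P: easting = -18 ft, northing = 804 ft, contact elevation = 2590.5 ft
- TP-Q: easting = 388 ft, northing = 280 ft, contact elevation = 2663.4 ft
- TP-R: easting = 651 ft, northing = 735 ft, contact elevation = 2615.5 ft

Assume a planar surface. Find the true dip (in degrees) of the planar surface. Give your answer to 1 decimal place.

Two edge vectors: TP-P→TP-Q = (406, -524, 72.9), TP-P→TP-R = (669, -69, 25).
Normal n = (TP-P→TP-Q) × (TP-P→TP-R) = (-8069.9, 38620.1, 322542).
So ∂z/∂easting = −n_x/n_z = 0.02502 and ∂z/∂northing = −n_y/n_z = −0.11974.
Gradient magnitude |∇z| = √(a² + b²) = √(0.00063 + 0.01434) = 0.12232.
True dip = arctan(0.12232) = 7.0°, dipping toward NNW (azimuth ≈ 348°).

7.0°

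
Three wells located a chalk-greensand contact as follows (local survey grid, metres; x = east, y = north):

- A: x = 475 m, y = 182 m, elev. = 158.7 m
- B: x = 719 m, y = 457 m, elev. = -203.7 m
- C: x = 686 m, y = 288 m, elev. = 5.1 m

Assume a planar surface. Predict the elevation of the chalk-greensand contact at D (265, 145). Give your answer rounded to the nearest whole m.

Two edge vectors: A→B = (244, 275, -362.4), A→C = (211, 106, -153.6).
Normal n = (A→B) × (A→C) = (-3825.6, -38988, -32161).
So ∂z/∂x = −n_x/n_z = −0.11895 and ∂z/∂y = −n_y/n_z = −1.21228.
Intercept c from A: 158.7 + 56.50 + 220.63 = 435.84.
At (265, 145): z = −31.5 − 175.8 + 435.84 = 228.5 m.

229 m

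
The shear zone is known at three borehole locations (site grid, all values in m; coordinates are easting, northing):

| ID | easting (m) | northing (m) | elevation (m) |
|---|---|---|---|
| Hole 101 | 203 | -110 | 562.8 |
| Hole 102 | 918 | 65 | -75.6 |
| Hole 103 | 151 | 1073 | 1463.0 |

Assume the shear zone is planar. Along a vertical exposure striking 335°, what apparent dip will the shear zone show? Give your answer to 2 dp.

47.68°

Two edge vectors: Hole 101→Hole 102 = (715, 175, -638.4), Hole 101→Hole 103 = (-52, 1183, 900.2).
Normal n = (Hole 101→Hole 102) × (Hole 101→Hole 103) = (912762.2, -610446.2, 854945).
So ∂z/∂easting = −n_x/n_z = −1.06763 and ∂z/∂northing = −n_y/n_z = 0.71402.
Unit vector along 335° is (sin 335°, cos 335°) = (-0.4226, 0.9063).
Slope in that direction = a·(-0.4226) + b·(0.9063) = 1.09832.
Apparent dip = arctan|1.09832| = 47.68° (true dip is 52.1°, so apparent ≤ true as expected).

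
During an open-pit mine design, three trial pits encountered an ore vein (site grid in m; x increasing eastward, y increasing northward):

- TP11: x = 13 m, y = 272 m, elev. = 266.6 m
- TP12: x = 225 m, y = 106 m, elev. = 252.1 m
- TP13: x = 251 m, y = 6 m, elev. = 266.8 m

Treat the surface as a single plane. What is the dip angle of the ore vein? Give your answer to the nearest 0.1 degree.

17.2°

Two edge vectors: TP11→TP12 = (212, -166, -14.5), TP11→TP13 = (238, -266, 0.2).
Normal n = (TP11→TP12) × (TP11→TP13) = (-3890.2, -3493.4, -16884).
So ∂z/∂x = −n_x/n_z = −0.23041 and ∂z/∂y = −n_y/n_z = −0.20691.
Gradient magnitude |∇z| = √(a² + b²) = √(0.05309 + 0.04281) = 0.30967.
True dip = arctan(0.30967) = 17.2°, dipping toward NE (azimuth ≈ 048°).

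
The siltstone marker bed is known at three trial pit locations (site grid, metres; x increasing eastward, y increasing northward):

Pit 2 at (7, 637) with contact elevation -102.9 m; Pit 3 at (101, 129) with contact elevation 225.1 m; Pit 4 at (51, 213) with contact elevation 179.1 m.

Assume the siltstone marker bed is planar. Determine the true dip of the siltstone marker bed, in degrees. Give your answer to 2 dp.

Let the plane be z = a·x + b·y + c.
Pit 3−Pit 2: 94a − 508b = 328;  Pit 4−Pit 2: 44a − 424b = 282.
Solving gives a = −0.23903, b = −0.68990.
Gradient magnitude |∇z| = √(a² + b²) = √(0.05714 + 0.47596) = 0.73013.
True dip = arctan(0.73013) = 36.13°, dipping toward NNE (azimuth ≈ 019°).

36.13°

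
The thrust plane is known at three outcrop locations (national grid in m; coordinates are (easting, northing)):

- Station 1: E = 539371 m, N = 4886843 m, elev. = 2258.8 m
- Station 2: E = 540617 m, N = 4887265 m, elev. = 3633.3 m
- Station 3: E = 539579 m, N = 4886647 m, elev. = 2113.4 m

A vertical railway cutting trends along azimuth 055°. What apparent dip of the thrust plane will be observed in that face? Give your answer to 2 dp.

52.86°

Two edge vectors: Station 1→Station 2 = (1246, 422, 1374.5), Station 1→Station 3 = (208, -196, -145.4).
Normal n = (Station 1→Station 2) × (Station 1→Station 3) = (208043.2, 467064.4, -331992).
So ∂z/∂E = −n_x/n_z = 0.62665 and ∂z/∂N = −n_y/n_z = 1.40685.
Unit vector along 055° is (sin 55°, cos 55°) = (0.8192, 0.5736).
Slope in that direction = a·(0.8192) + b·(0.5736) = 1.32026.
Apparent dip = arctan|1.32026| = 52.86° (true dip is 57.0°, so apparent ≤ true as expected).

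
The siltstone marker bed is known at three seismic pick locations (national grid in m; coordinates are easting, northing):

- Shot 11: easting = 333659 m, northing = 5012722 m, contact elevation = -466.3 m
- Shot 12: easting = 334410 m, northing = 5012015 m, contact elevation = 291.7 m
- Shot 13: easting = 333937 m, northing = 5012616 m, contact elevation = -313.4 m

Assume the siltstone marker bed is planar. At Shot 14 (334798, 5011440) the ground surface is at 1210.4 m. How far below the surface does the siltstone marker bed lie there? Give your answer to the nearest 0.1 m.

355.1 m

Two edge vectors: Shot 11→Shot 12 = (751, -707, 758), Shot 11→Shot 13 = (278, -106, 152.9).
Normal n = (Shot 11→Shot 12) × (Shot 11→Shot 13) = (-27752.3, 95896.1, 116940).
So ∂z/∂easting = −n_x/n_z = 0.237320848 and ∂z/∂northing = −n_y/n_z = −0.820045322.
Intercept c from Shot 11: -466.3 − 79184.24 + 4110659.23 = 4031008.69.
At (334798, 5011440): z_contact = 79454.55 − 4109607.93 + 4031008.69 = 855.31 m.
Depth below ground = 1210.4 − 855.31 = 355.1 m.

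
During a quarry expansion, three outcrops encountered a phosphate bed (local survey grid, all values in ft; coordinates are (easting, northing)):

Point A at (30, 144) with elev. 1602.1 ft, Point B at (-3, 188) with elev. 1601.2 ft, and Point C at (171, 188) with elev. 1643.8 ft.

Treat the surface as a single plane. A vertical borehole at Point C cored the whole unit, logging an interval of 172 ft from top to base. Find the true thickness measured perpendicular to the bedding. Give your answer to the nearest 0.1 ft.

165.0 ft

Two edge vectors: Point A→Point B = (-33, 44, -0.9), Point A→Point C = (141, 44, 41.7).
Normal n = (Point A→Point B) × (Point A→Point C) = (1874.4, 1249.2, -7656).
So ∂z/∂E = −n_x/n_z = 0.24483 and ∂z/∂N = −n_y/n_z = 0.16317.
|∇z| = √(a²+b²) = 0.29422, so dip δ = arctan(0.29422) = 16.39°.
True thickness = vertical thickness × cos δ = 172 × cos 16.39° = 165.0 ft.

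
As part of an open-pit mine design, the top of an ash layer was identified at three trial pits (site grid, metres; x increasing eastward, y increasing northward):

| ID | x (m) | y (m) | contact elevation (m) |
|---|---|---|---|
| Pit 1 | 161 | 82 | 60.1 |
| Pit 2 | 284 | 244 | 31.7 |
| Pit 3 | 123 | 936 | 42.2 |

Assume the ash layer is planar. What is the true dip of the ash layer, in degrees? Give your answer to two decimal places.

10.99°

Two edge vectors: Pit 1→Pit 2 = (123, 162, -28.4), Pit 1→Pit 3 = (-38, 854, -17.9).
Normal n = (Pit 1→Pit 2) × (Pit 1→Pit 3) = (21353.8, 3280.9, 111198).
So ∂z/∂x = −n_x/n_z = −0.19203 and ∂z/∂y = −n_y/n_z = −0.02951.
Gradient magnitude |∇z| = √(a² + b²) = √(0.03688 + 0.00087) = 0.19429.
True dip = arctan(0.19429) = 10.99°, dipping toward E (azimuth ≈ 081°).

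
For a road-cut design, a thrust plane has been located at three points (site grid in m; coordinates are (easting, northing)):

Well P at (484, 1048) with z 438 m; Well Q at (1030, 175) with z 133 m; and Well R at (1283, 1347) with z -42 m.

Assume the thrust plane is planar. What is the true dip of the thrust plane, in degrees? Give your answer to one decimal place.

Let the plane be z = a·E + b·N + c.
Well Q−Well P: 546a − 873b = −305;  Well R−Well P: 799a + 299b = −480.
Solving gives a = −0.59276, b = −0.02136.
Gradient magnitude |∇z| = √(a² + b²) = √(0.35136 + 0.00046) = 0.59314.
True dip = arctan(0.59314) = 30.7°, dipping toward E (azimuth ≈ 088°).

30.7°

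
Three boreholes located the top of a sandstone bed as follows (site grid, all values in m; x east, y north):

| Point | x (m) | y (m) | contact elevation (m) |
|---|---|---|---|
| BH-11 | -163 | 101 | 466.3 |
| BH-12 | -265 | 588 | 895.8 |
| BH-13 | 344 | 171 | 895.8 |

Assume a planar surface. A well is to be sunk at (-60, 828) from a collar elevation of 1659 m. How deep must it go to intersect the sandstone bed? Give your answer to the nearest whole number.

Let the plane be z = a·x + b·y + c.
BH-12−BH-11: −102a + 487b = 429.5;  BH-13−BH-11: 507a + 70b = 429.5.
Solving gives a = 0.70499, b = 1.02959.
Then c = 466.3 − a·-163 − b·101 = 477.22.
At (-60, 828): z_contact = −42.3 + 852.5 + 477.22 = 1287.4 m.
Depth below ground = 1659 − 1287.4 = 372 m.

372 m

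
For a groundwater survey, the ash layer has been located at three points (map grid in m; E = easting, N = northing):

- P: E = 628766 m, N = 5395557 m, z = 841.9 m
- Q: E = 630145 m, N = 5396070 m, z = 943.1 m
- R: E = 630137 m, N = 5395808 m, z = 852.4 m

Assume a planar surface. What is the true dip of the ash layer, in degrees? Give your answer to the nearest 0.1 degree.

Two edge vectors: P→Q = (1379, 513, 101.2), P→R = (1371, 251, 10.5).
Normal n = (P→Q) × (P→R) = (-20014.7, 124265.7, -357194).
So ∂z/∂E = −n_x/n_z = −0.05603 and ∂z/∂N = −n_y/n_z = 0.34789.
Gradient magnitude |∇z| = √(a² + b²) = √(0.00314 + 0.12103) = 0.35238.
True dip = arctan(0.35238) = 19.4°, dipping toward S (azimuth ≈ 171°).

19.4°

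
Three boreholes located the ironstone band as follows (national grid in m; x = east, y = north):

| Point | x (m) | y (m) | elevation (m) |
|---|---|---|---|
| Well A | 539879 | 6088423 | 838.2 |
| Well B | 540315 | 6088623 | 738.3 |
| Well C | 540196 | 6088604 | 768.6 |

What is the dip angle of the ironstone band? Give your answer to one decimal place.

15.7°

Two edge vectors: Well A→Well B = (436, 200, -99.9), Well A→Well C = (317, 181, -69.6).
Normal n = (Well A→Well B) × (Well A→Well C) = (4161.9, -1322.7, 15516).
So ∂z/∂x = −n_x/n_z = −0.26823 and ∂z/∂y = −n_y/n_z = 0.08525.
Gradient magnitude |∇z| = √(a² + b²) = √(0.07195 + 0.00727) = 0.28145.
True dip = arctan(0.28145) = 15.7°, dipping toward ESE (azimuth ≈ 108°).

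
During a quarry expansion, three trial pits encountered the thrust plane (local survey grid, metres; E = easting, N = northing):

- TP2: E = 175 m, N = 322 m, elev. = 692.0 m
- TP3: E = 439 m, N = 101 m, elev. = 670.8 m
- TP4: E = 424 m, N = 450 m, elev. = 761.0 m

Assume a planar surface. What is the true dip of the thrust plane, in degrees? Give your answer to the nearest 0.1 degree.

Let the plane be z = a·E + b·N + c.
TP3−TP2: 264a − 221b = −21.2;  TP4−TP2: 249a + 128b = 69.
Solving gives a = 0.14113, b = 0.26452.
Gradient magnitude |∇z| = √(a² + b²) = √(0.01992 + 0.06997) = 0.29981.
True dip = arctan(0.29981) = 16.7°, dipping toward SSW (azimuth ≈ 208°).

16.7°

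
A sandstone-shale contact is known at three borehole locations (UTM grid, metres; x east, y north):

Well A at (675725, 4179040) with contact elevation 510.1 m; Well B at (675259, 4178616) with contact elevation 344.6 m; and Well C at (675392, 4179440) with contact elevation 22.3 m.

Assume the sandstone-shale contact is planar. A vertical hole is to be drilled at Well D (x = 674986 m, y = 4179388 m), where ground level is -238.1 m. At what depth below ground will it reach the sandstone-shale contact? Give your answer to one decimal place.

50.6 m

Two edge vectors: Well A→Well B = (-466, -424, -165.5), Well A→Well C = (-333, 400, -487.8).
Normal n = (Well A→Well B) × (Well A→Well C) = (273027.2, -172203.3, -327592).
So ∂z/∂x = −n_x/n_z = 0.833436714 and ∂z/∂y = −n_y/n_z = −0.525663936.
Intercept c from Well A: 510.1 − 563174.02 + 2196770.61 = 1634106.69.
At (674986, 4179388): z_contact = 562558.11 − 2196953.54 + 1634106.69 = -288.74 m.
Depth below ground = -238.1 − (-288.74) = 50.6 m.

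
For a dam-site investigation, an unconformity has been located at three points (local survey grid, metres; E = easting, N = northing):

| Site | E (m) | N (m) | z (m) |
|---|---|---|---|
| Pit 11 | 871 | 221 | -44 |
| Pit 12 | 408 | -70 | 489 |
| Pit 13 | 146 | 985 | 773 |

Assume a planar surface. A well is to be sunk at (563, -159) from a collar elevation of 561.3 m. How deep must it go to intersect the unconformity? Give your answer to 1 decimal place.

248.0 m

Let the plane be z = a·E + b·N + c.
Pit 12−Pit 11: −463a − 291b = 533;  Pit 13−Pit 11: −725a + 764b = 817.
Solving gives a = −1.14211, b = −0.01444.
Then c = -44 − a·871 − b·221 = 953.97.
At (563, -159): z_contact = −643.01 + 2.30 + 953.97 = 313.26 m.
Depth below ground = 561.3 − 313.26 = 248.0 m.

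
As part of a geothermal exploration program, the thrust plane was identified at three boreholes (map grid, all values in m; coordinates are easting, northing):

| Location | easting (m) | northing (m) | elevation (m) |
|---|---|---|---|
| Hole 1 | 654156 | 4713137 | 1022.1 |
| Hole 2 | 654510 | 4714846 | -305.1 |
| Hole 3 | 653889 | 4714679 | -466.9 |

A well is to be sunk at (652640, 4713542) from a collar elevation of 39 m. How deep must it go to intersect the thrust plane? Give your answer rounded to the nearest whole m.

127 m

Let the plane be z = a·easting + b·northing + c.
Hole 2−Hole 1: 354a + 1709b = −1327.2;  Hole 3−Hole 1: −267a + 1542b = −1489.
Solving gives a = 0.49707944, b = −0.87955888.
Then c = 1022.1 − a·654156 − b·4713137 = 3821336.09.
At (652640, 4713542): z_contact = 324413.9 − 4145837.7 + 3821336.09 = -87.7 m.
Depth below ground = 39 − (-87.7) = 127 m.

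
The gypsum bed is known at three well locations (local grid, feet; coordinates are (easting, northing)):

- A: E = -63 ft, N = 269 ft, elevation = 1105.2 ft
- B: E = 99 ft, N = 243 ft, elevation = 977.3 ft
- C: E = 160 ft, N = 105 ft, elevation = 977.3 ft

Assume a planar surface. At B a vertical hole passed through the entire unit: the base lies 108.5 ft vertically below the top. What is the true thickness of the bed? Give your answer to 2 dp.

Two edge vectors: A→B = (162, -26, -127.9), A→C = (223, -164, -127.9).
Normal n = (A→B) × (A→C) = (-17650.2, -7801.9, -20770).
So ∂z/∂E = −n_x/n_z = −0.84979 and ∂z/∂N = −n_y/n_z = −0.37563.
|∇z| = √(a²+b²) = 0.92911, so dip δ = arctan(0.92911) = 42.90°.
True thickness = vertical thickness × cos δ = 108.5 × cos 42.90° = 79.49 ft.

79.49 ft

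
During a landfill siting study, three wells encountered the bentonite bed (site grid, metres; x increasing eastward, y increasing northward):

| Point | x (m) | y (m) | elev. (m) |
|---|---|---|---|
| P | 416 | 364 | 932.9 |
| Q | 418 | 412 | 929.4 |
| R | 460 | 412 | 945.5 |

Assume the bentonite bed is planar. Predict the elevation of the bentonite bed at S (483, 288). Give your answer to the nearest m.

965 m

Let the plane be z = a·x + b·y + c.
Q−P: 2a + 48b = −3.5;  R−P: 44a + 48b = 12.6.
Solving gives a = 0.38333, b = −0.08889.
Then c = 932.9 − a·416 − b·364 = 805.79.
At (483, 288): z = 185.2 − 25.6 + 805.79 = 965.3 m.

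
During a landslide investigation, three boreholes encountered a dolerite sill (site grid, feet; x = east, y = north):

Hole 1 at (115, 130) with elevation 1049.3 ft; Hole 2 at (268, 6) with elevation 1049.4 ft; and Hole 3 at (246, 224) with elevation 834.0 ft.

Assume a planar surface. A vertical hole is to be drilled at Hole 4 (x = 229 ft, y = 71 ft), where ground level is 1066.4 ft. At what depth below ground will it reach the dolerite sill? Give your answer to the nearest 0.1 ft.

53.0 ft

Let the plane be z = a·x + b·y + c.
Hole 2−Hole 1: 153a − 124b = 0.1;  Hole 3−Hole 1: 131a + 94b = −215.3.
Solving gives a = −0.87141, b = −1.07601.
Then c = 1049.3 − a·115 − b·130 = 1289.39.
At (229, 71): z_contact = −199.55 − 76.40 + 1289.39 = 1013.44 ft.
Depth below ground = 1066.4 − 1013.44 = 53.0 ft.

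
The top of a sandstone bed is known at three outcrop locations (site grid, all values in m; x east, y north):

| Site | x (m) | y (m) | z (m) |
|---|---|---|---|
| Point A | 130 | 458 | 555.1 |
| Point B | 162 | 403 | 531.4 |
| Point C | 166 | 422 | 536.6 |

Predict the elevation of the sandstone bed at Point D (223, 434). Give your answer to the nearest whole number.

529 m

Let the plane be z = a·x + b·y + c.
Point B−Point A: 32a − 55b = −23.7;  Point C−Point A: 36a − 36b = −18.5.
Solving gives a = −0.19843, b = 0.31546.
Then c = 555.1 − a·130 − b·458 = 436.42.
At (223, 434): z = −44.2 + 136.9 + 436.42 = 529.1 m.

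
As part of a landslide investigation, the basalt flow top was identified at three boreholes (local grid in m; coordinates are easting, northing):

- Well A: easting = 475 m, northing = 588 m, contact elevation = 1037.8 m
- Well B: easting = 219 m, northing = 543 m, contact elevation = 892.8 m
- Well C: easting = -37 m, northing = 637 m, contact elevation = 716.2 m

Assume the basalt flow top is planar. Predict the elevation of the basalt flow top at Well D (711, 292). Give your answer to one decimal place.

1248.2 m

Let the plane be z = a·easting + b·northing + c.
Well B−Well A: −256a − 45b = −145;  Well C−Well A: −512a + 49b = −321.6.
Solving gives a = 0.60637, b = −0.22734.
Then c = 1037.8 − a·475 − b·588 = 883.45.
At (711, 292): z = 431.1 − 66.4 + 883.45 = 1248.2 m.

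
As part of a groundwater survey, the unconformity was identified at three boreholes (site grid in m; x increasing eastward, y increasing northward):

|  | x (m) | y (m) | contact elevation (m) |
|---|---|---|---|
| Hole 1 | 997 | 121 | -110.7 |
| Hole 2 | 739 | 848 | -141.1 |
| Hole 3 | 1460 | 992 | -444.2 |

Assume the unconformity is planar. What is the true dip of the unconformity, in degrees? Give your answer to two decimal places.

Let the plane be z = a·x + b·y + c.
Hole 2−Hole 1: −258a + 727b = −30.4;  Hole 3−Hole 1: 463a + 871b = −333.5.
Solving gives a = −0.38477, b = −0.17836.
Gradient magnitude |∇z| = √(a² + b²) = √(0.14804 + 0.03181) = 0.42410.
True dip = arctan(0.42410) = 22.98°, dipping toward ENE (azimuth ≈ 065°).

22.98°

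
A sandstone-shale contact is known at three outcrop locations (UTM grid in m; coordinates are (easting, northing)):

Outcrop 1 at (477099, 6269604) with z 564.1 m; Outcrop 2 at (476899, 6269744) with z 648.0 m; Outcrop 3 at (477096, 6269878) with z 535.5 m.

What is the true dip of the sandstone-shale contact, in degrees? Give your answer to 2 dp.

Two edge vectors: Outcrop 1→Outcrop 2 = (-200, 140, 83.9), Outcrop 1→Outcrop 3 = (-3, 274, -28.6).
Normal n = (Outcrop 1→Outcrop 2) × (Outcrop 1→Outcrop 3) = (-26992.6, -5971.7, -54380).
So ∂z/∂E = −n_x/n_z = −0.49637 and ∂z/∂N = −n_y/n_z = −0.10981.
Gradient magnitude |∇z| = √(a² + b²) = √(0.24638 + 0.01206) = 0.50837.
True dip = arctan(0.50837) = 26.95°, dipping toward ENE (azimuth ≈ 078°).

26.95°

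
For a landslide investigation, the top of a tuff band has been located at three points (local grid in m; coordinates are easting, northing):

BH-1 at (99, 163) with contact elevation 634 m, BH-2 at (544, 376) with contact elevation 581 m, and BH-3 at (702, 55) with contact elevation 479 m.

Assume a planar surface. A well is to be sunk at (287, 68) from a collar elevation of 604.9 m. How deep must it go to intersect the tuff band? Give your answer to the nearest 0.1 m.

Two edge vectors: BH-1→BH-2 = (445, 213, -53), BH-1→BH-3 = (603, -108, -155).
Normal n = (BH-1→BH-2) × (BH-1→BH-3) = (-38739, 37016, -176499).
So ∂z/∂easting = −n_x/n_z = −0.21949 and ∂z/∂northing = −n_y/n_z = 0.20972.
Intercept c from BH-1: 634 + 21.73 − 34.18 = 621.54.
At (287, 68): z_contact = −62.99 + 14.26 + 621.54 = 572.81 m.
Depth below ground = 604.9 − 572.81 = 32.1 m.

32.1 m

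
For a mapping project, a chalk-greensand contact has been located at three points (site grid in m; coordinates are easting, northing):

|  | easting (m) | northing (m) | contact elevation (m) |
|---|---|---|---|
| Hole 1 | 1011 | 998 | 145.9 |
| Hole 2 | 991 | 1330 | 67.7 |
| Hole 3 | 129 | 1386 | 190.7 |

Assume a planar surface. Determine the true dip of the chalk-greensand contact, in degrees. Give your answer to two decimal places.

16.27°

Two edge vectors: Hole 1→Hole 2 = (-20, 332, -78.2), Hole 1→Hole 3 = (-882, 388, 44.8).
Normal n = (Hole 1→Hole 2) × (Hole 1→Hole 3) = (45215.2, 69868.4, 285064).
So ∂z/∂easting = −n_x/n_z = −0.15861 and ∂z/∂northing = −n_y/n_z = −0.24510.
Gradient magnitude |∇z| = √(a² + b²) = √(0.02516 + 0.06007) = 0.29194.
True dip = arctan(0.29194) = 16.27°, dipping toward NNE (azimuth ≈ 033°).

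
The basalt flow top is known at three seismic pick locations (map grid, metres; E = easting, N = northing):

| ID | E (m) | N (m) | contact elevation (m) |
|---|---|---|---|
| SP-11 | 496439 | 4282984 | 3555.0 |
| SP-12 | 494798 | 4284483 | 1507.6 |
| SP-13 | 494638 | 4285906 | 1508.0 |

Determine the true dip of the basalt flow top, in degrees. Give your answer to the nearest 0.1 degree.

54.5°

Two edge vectors: SP-11→SP-12 = (-1641, 1499, -2047.4), SP-11→SP-13 = (-1801, 2922, -2047).
Normal n = (SP-11→SP-12) × (SP-11→SP-13) = (2914049.8, 328240.4, -2095303).
So ∂z/∂E = −n_x/n_z = 1.39075 and ∂z/∂N = −n_y/n_z = 0.15666.
Gradient magnitude |∇z| = √(a² + b²) = √(1.93420 + 0.02454) = 1.39955.
True dip = arctan(1.39955) = 54.5°, dipping toward W (azimuth ≈ 264°).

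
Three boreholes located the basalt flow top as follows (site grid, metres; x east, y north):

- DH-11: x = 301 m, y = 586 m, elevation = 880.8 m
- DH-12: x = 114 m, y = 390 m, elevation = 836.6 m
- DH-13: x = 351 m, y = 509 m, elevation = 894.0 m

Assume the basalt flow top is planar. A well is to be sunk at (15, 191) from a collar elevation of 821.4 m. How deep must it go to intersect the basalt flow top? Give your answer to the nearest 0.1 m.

7.2 m

Two edge vectors: DH-11→DH-12 = (-187, -196, -44.2), DH-11→DH-13 = (50, -77, 13.2).
Normal n = (DH-11→DH-12) × (DH-11→DH-13) = (-5990.6, 258.4, 24199).
So ∂z/∂x = −n_x/n_z = 0.24756 and ∂z/∂y = −n_y/n_z = −0.01068.
Intercept c from DH-11: 880.8 − 74.51 + 6.26 = 812.54.
At (15, 191): z_contact = 3.71 − 2.04 + 812.54 = 814.22 m.
Depth below ground = 821.4 − 814.22 = 7.2 m.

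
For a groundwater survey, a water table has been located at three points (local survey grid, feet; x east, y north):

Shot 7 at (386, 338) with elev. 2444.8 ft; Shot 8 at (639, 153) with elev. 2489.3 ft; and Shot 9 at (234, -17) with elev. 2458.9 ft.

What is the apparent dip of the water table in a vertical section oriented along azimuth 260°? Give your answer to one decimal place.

Two edge vectors: Shot 7→Shot 8 = (253, -185, 44.5), Shot 7→Shot 9 = (-152, -355, 14.1).
Normal n = (Shot 7→Shot 8) × (Shot 7→Shot 9) = (13189, -10331.3, -117935).
So ∂z/∂x = −n_x/n_z = 0.11183 and ∂z/∂y = −n_y/n_z = −0.08760.
Unit vector along 260° is (sin 260°, cos 260°) = (-0.9848, -0.1736).
Slope in that direction = a·(-0.9848) + b·(-0.1736) = −0.09492.
Apparent dip = arctan|0.09492| = 5.4° (true dip is 8.1°, so apparent ≤ true as expected).

5.4°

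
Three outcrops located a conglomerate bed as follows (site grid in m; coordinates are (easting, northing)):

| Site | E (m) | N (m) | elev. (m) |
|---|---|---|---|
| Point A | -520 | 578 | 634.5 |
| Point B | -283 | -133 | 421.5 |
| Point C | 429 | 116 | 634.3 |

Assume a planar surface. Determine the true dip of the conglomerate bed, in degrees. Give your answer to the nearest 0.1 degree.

21.7°

Two edge vectors: Point A→Point B = (237, -711, -213), Point A→Point C = (949, -462, -0.2).
Normal n = (Point A→Point B) × (Point A→Point C) = (-98263.8, -202089.6, 565245).
So ∂z/∂E = −n_x/n_z = 0.17384 and ∂z/∂N = −n_y/n_z = 0.35753.
Gradient magnitude |∇z| = √(a² + b²) = √(0.03022 + 0.12782) = 0.39755.
True dip = arctan(0.39755) = 21.7°, dipping toward SSW (azimuth ≈ 206°).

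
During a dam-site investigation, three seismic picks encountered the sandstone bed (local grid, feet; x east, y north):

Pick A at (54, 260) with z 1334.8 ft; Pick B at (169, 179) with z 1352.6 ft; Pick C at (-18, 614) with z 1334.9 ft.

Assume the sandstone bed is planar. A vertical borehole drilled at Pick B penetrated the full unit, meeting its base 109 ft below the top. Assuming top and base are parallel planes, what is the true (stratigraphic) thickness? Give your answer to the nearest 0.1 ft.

Let the plane be z = a·x + b·y + c.
Pick B−Pick A: 115a − 81b = 17.8;  Pick C−Pick A: −72a + 354b = 0.1.
Solving gives a = 0.18090, b = 0.03707.
|∇z| = √(a²+b²) = 0.18466, so dip δ = arctan(0.18466) = 10.46°.
True thickness = vertical thickness × cos δ = 109 × cos 10.46° = 107.2 ft.

107.2 ft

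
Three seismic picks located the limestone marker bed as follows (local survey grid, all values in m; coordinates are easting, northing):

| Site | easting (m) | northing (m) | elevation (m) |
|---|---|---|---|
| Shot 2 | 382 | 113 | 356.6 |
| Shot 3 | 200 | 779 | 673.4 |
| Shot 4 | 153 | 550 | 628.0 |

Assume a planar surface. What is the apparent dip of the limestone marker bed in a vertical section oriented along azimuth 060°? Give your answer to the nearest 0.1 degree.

Two edge vectors: Shot 2→Shot 3 = (-182, 666, 316.8), Shot 2→Shot 4 = (-229, 437, 271.4).
Normal n = (Shot 2→Shot 3) × (Shot 2→Shot 4) = (42310.8, -23152.4, 72980).
So ∂z/∂easting = −n_x/n_z = −0.57976 and ∂z/∂northing = −n_y/n_z = 0.31724.
Unit vector along 060° is (sin 60°, cos 60°) = (0.8660, 0.5000).
Slope in that direction = a·(0.8660) + b·(0.5000) = −0.34346.
Apparent dip = arctan|0.34346| = 19.0° (true dip is 33.5°, so apparent ≤ true as expected).

19.0°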